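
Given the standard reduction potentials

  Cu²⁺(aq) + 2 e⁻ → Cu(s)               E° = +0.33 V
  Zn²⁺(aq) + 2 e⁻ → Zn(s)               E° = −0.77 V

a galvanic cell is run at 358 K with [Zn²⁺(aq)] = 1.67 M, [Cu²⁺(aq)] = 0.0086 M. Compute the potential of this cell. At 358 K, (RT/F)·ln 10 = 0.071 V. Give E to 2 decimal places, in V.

Since E°(Cu²⁺/Cu) > E°(Zn²⁺/Zn), Cu²⁺/Cu serves as the cathode.
The standard potential is +0.33 − (−0.77) = +1.10 V and the balanced reaction transfers n = 2 electrons.
For the overall reaction Cu²⁺(aq) + Zn(s) → Cu(s) + Zn²⁺(aq), Q = [Zn²⁺(aq)] / [Cu²⁺(aq)] = 194, giving log Q = 2.288.
By the Nernst equation, E = +1.10 − (0.071/2)·(2.288) = +1.02 V.

+1.02 V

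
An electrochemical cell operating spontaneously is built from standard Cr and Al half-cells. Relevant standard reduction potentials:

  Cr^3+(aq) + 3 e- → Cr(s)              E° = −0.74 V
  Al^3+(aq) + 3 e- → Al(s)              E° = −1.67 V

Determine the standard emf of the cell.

The Cr³⁺/Cr couple has the higher E°, so Cr ion is reduced (cathode) and Al is oxidized (anode).
E°cell = E°(cathode) − E°(anode) = −0.74 − (−1.67) = +0.93 V.

+0.93 V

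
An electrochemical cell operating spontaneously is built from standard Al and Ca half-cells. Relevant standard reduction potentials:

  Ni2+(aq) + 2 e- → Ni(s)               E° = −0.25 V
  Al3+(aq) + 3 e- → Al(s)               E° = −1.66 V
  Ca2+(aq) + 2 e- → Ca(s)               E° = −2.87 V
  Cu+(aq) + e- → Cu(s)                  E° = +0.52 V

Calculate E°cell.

+1.21 V

Of the two couples in this cell, the one with the more positive reduction potential is reduced at the cathode: here that is Al³⁺/Al (−1.66 V); Ca²⁺/Ca (−2.87 V) is the anode.
E°cell = E°(cathode) − E°(anode) = −1.66 − (−2.87) = +1.21 V.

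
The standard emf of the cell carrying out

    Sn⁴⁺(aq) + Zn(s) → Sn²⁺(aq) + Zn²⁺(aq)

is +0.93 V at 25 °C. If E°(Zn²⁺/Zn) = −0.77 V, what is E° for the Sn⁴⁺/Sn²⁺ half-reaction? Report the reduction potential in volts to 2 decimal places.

+0.16 V

In the reaction as written the Sn⁴⁺/Sn²⁺ couple is reduced (cathode) and Zn²⁺/Zn is oxidized (anode), so E°cell = E°(Sn⁴⁺/Sn²⁺) − E°(Zn²⁺/Zn).
E°(Sn⁴⁺/Sn²⁺) = E°cell + E°(anode) = +0.93 + (−0.77) = +0.16 V.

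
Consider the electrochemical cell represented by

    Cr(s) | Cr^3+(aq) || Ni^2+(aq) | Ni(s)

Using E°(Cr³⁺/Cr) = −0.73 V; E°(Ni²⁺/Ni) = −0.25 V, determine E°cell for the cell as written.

By convention the left-hand electrode in cell notation is the anode (oxidation) and the right-hand electrode is the cathode (reduction).
E°cell = E°(right) − E°(left) = −0.25 − (−0.73) = +0.48 V.

+0.48 V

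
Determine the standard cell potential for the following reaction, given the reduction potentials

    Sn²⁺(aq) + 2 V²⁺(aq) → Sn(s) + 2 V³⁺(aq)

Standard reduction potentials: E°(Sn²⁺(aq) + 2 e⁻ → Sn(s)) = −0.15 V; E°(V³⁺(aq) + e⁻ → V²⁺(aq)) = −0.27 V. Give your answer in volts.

+0.12 V

In the reaction as written, Sn²⁺(aq) is reduced (cathode) and V³⁺(aq) is produced by oxidation at the anode.
E°cell = E°(cathode) − E°(anode) = −0.15 − (−0.27) = +0.12 V.
The positive value indicates the reaction is spontaneous as written.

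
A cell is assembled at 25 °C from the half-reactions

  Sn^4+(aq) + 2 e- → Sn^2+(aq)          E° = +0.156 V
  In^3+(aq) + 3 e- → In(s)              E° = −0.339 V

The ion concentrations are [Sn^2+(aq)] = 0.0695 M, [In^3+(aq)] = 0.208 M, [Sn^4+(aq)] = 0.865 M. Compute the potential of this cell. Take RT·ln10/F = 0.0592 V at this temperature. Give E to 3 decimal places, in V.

The Sn⁴⁺/Sn²⁺ couple has the more positive E°, so it is the cathode; In³⁺/In is the anode.
The standard potential is +0.156 − (−0.339) = +0.495 V and the balanced reaction transfers n = 6 electrons.
The balanced reaction is 3 Sn^4+(aq) + 2 In(s) → 3 Sn^2+(aq) + 2 In^3+(aq), so Q = ([Sn^2+(aq)]^3·[In^3+(aq)]^2) / [Sn^4+(aq)]^3 = 2.24×10^−5 and log Q = −4.649.
By the Nernst equation, E = +0.495 − (0.0592/6)·(−4.649) = +0.541 V.

+0.541 V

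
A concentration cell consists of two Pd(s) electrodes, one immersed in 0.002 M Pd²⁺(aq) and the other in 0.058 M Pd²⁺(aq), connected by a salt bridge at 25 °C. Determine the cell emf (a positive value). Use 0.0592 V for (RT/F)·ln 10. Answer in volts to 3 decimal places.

For a concentration cell E°cell = 0, since both electrodes use the same couple.
The compartment with the higher Pd²⁺(aq) concentration (0.058 M) acts as the cathode; ions are reduced there and produced at the dilute (0.002 M) anode.
With n = 2, Ecell = −(0.0592/2)·log([dilute]/[conc]) = −(0.0592/2)·log(0.002/0.058) = +0.043 V.

0.043 V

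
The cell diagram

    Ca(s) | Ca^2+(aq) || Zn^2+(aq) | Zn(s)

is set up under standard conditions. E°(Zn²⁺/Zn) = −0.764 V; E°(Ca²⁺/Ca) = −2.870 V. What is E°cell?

By convention the left-hand electrode in cell notation is the anode (oxidation) and the right-hand electrode is the cathode (reduction).
E°cell = E°(right) − E°(left) = −0.764 − (−2.870) = +2.106 V.

+2.106 V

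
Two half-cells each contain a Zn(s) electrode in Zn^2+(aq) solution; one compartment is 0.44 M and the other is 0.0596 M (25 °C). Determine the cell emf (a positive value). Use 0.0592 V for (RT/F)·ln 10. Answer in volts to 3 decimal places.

0.026 V

For a concentration cell E°cell = 0, since both electrodes use the same couple.
The compartment with the higher Zn^2+(aq) concentration (0.44 M) acts as the cathode; ions are reduced there and produced at the dilute (0.0596 M) anode.
With n = 2, Ecell = −(0.0592/2)·log([dilute]/[conc]) = −(0.0592/2)·log(0.0596/0.44) = +0.026 V.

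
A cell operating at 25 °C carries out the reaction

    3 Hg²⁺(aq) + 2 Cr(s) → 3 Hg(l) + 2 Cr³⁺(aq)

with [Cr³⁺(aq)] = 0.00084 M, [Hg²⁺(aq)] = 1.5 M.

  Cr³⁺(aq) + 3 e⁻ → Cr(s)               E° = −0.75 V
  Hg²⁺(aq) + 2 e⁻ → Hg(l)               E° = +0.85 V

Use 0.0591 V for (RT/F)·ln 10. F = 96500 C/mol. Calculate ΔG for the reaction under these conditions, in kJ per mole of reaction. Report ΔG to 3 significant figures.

The standard cell potential is +0.85 − (−0.75) = +1.60 V, with n = 6 electrons in the balanced equation.
Q = [Cr³⁺(aq)]^2 / [Hg²⁺(aq)]^3 = 2.09×10^−7, so log Q = −6.680 and E = +1.60 − (0.0591/6)(−6.680) = +1.6658 V.
ΔG = −nFE = −(6)(96500)(+1.6658) J/mol = −964 kJ/mol.

−964 kJ/mol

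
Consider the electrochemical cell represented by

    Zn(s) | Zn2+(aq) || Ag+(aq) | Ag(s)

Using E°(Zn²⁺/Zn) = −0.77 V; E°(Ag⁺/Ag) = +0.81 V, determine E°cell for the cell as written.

By convention the left-hand electrode in cell notation is the anode (oxidation) and the right-hand electrode is the cathode (reduction).
E°cell = E°(right) − E°(left) = +0.81 − (−0.77) = +1.58 V.

+1.58 V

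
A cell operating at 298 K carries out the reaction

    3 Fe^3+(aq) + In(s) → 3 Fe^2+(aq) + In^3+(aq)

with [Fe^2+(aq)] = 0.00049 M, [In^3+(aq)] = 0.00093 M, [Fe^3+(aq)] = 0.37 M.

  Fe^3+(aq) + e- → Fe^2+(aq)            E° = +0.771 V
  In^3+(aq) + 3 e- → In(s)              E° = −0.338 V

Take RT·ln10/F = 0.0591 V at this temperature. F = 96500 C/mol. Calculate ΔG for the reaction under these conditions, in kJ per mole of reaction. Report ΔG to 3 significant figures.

The standard cell potential is +0.771 − (−0.338) = +1.109 V, with n = 3 electrons in the balanced equation.
Q = ([Fe^2+(aq)]^3·[In^3+(aq)]) / [Fe^3+(aq)]^3 = 2.16×10^−12, so log Q = −11.666 and E = +1.109 − (0.0591/3)(−11.666) = +1.3388 V.
ΔG = −nFE = −(3)(96500)(+1.3388) J/mol = −388 kJ/mol.

−388 kJ/mol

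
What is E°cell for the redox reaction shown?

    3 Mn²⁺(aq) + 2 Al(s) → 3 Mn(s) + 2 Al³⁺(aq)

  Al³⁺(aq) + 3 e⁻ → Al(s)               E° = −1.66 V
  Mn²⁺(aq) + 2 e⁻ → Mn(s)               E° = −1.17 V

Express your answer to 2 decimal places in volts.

Mn²⁺(aq) gains electrons, so the Mn²⁺/Mn couple is the cathode; the Al³⁺/Al couple is the anode.
E°cell = E°(cathode) − E°(anode) = −1.17 − (−1.66) = +0.49 V.
The positive value indicates the reaction is spontaneous as written.

+0.49 V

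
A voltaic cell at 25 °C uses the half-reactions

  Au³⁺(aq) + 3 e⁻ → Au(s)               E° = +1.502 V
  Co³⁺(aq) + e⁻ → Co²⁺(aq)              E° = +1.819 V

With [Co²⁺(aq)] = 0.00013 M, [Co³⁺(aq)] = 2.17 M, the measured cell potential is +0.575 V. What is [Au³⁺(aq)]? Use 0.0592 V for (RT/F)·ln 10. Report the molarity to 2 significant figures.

0.39 M

With Co³⁺/Co²⁺ at the cathode and Au³⁺/Au at the anode, E°cell = +1.819 − (+1.502) = +0.317 V (n = 3).
Rearranging E = E° − (0.0592/n)·log Q gives log Q = 3(+0.317 − (+0.575))/0.0592 = −13.074.
The balanced reaction is 3 Co³⁺(aq) + Au(s) → 3 Co²⁺(aq) + Au³⁺(aq), so Q = ([Co²⁺(aq)]^3·[Au³⁺(aq)]) / [Co³⁺(aq)]^3.
Isolating [Au³⁺(aq)] in Q = 10^{−13.074} yields log [Au³⁺(aq)] = −0.406, i.e. 0.39 M.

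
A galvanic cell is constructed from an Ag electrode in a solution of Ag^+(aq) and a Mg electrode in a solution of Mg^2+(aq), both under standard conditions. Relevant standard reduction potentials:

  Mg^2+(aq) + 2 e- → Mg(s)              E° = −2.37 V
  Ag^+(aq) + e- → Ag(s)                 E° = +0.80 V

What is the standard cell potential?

Of the two couples in this cell, the one with the more positive reduction potential is reduced at the cathode: here that is Ag⁺/Ag (+0.80 V); Mg²⁺/Mg (−2.37 V) is the anode.
E°cell = E°(cathode) − E°(anode) = +0.80 − (−2.37) = +3.17 V.

+3.17 V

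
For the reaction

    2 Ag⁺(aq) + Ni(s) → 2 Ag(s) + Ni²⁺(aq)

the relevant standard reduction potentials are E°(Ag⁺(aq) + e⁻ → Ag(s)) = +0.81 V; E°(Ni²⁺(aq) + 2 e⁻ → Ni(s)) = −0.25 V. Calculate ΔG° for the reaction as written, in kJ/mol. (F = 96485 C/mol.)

In the reaction as written Ag⁺(aq) is reduced, so the Ag⁺/Ag couple is the cathode and Ni²⁺/Ni is the anode.
E°cell = +0.81 − (−0.25) = +1.06 V; balancing electrons gives n = 2.
ΔG° = −nFE°cell = −(2)(96485)(+1.06) J/mol = −205 kJ/mol.

−205 kJ/mol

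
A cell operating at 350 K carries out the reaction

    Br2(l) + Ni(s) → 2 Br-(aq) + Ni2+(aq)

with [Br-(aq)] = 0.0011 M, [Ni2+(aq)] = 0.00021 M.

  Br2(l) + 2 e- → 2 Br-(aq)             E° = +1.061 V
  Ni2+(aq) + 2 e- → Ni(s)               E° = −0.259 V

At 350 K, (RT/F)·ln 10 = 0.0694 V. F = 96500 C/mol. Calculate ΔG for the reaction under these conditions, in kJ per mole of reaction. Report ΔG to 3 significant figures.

E°cell = +1.061 − (−0.259) = +1.320 V; the balanced reaction transfers n = 2 electrons.
Q = [Br-(aq)]^2·[Ni2+(aq)] = 2.54×10^−10, so log Q = −9.595 and E = +1.320 − (0.0694/2)(−9.595) = +1.6529 V.
Then ΔG = −nFE = −2 × 96500 × +1.6529 J/mol = −319 kJ/mol.

−319 kJ/mol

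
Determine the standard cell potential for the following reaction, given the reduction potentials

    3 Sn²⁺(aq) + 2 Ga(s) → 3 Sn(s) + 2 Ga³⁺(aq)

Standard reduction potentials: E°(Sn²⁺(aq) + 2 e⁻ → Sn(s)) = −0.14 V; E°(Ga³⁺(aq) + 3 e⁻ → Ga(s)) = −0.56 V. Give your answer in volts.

In the reaction as written, Sn²⁺(aq) is reduced (cathode) and Ga³⁺(aq) is produced by oxidation at the anode.
E°cell = E°(cathode) − E°(anode) = −0.14 − (−0.56) = +0.42 V.
The positive value indicates the reaction is spontaneous as written.

+0.42 V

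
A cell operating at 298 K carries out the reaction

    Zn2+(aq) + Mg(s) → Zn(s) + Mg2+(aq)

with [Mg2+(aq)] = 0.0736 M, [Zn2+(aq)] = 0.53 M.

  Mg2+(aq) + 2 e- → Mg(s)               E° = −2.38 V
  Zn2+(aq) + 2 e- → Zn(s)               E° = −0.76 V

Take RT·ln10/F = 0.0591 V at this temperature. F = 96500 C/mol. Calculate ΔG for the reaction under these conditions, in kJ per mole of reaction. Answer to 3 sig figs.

−318 kJ/mol

E°cell = −0.76 − (−2.38) = +1.62 V; the balanced reaction transfers n = 2 electrons.
The reaction quotient is [Mg2+(aq)] / [Zn2+(aq)] = 0.139; by Nernst, E = +1.62 − (0.0591/2)(−0.857) = +1.6453 V.
ΔG = −nFE = −(2)(96500)(+1.6453) J/mol = −318 kJ/mol.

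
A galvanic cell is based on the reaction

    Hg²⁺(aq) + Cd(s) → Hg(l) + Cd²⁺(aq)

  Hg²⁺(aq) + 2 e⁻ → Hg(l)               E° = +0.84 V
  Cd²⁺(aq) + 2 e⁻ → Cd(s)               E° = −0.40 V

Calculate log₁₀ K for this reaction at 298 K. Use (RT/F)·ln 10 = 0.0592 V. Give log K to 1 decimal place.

The Hg²⁺/Hg couple is reduced (cathode); E°cell = +0.84 − (−0.40) = +1.24 V with n = 2.
At equilibrium E = 0, so log K = nE°cell / 0.0592 = (2)(+1.24) / 0.0592 = 41.9.

log K = 41.9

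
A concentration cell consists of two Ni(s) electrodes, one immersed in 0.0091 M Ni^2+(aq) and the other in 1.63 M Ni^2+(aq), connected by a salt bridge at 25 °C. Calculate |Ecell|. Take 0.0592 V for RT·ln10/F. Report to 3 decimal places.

For a concentration cell E°cell = 0, since both electrodes use the same couple.
The compartment with the higher Ni^2+(aq) concentration (1.63 M) acts as the cathode; ions are reduced there and produced at the dilute (0.0091 M) anode.
With n = 2, Ecell = −(0.0592/2)·log([dilute]/[conc]) = −(0.0592/2)·log(0.0091/1.63) = +0.067 V.

0.067 V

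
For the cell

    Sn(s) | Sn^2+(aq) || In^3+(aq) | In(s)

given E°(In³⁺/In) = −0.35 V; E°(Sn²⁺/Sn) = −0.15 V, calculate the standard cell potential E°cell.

By convention the left-hand electrode in cell notation is the anode (oxidation) and the right-hand electrode is the cathode (reduction).
E°cell = E°(right) − E°(left) = −0.35 − (−0.15) = −0.20 V.
The negative sign shows that, as written, the cell would require an external voltage to drive the reaction.

−0.20 V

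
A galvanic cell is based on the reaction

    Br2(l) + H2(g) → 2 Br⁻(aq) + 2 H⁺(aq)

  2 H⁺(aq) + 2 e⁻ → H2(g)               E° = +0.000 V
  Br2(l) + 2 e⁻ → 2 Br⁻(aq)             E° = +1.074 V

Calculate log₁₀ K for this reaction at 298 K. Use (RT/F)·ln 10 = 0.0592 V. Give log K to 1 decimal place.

log K = 36.3

The Br₂/Br⁻ couple is reduced (cathode); E°cell = +1.074 − (+0.000) = +1.074 V with n = 2.
At equilibrium E = 0, so log K = nE°cell / 0.0592 = (2)(+1.074) / 0.0592 = 36.3.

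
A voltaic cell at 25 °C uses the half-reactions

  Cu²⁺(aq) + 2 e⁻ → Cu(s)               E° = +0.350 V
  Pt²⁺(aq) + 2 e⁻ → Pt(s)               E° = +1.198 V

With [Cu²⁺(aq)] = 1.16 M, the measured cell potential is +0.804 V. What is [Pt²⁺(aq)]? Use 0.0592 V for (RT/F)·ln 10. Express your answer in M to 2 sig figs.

Pt²⁺/Pt is the cathode (higher E°); E°cell = +1.198 − (+0.350) = +0.848 V with n = 2.
From the Nernst equation, log Q = n(E° − E)/0.0592 = 2·(+0.848 − (+0.804))/0.0592 = 1.486.
The balanced reaction is Pt²⁺(aq) + Cu(s) → Pt(s) + Cu²⁺(aq), so Q = [Cu²⁺(aq)] / [Pt²⁺(aq)].
Solving for the unknown gives log [Pt²⁺(aq)] = −1.422, so [Pt²⁺(aq)] ≈ 0.038 M.

0.038 M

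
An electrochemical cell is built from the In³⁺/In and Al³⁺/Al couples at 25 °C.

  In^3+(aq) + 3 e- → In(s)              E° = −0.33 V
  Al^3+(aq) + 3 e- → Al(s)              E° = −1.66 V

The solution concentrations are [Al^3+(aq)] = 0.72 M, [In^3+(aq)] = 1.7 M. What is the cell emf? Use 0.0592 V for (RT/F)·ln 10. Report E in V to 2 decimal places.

+1.34 V

In³⁺/In is reduced (cathode, E° = −0.33 V) and Al³⁺/Al is oxidized (anode).
E°cell = E°cat − E°an = −0.33 − (−1.66) = +1.33 V; n = 3.
Balancing gives In^3+(aq) + Al(s) → In(s) + Al^3+(aq); hence Q = [Al^3+(aq)] / [In^3+(aq)] = 0.424 (log Q = −0.373).
Applying E = E° − (RT ln10/nF)·log Q gives +1.33 − (0.0592/3)(−0.373) = +1.34 V.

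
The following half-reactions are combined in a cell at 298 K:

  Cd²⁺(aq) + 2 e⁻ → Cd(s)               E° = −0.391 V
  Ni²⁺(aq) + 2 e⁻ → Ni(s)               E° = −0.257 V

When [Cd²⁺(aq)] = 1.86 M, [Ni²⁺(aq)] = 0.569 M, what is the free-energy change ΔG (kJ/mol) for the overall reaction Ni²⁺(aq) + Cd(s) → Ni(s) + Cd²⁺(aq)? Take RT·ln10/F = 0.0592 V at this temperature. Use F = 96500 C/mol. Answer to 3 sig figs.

−22.9 kJ/mol

E°cell = −0.257 − (−0.391) = +0.134 V; the balanced reaction transfers n = 2 electrons.
Here Q = [Cd²⁺(aq)] / [Ni²⁺(aq)] = 3.27 (log Q = 0.514), giving E = +0.134 − (0.0592/2)·(0.514) = +0.1188 V.
Then ΔG = −nFE = −2 × 96500 × +0.1188 J/mol = −22.9 kJ/mol.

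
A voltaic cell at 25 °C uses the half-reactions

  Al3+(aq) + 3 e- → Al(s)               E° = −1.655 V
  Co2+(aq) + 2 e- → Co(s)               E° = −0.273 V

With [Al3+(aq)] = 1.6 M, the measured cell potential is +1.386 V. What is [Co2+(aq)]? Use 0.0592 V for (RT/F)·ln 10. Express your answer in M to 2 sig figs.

Co²⁺/Co is the cathode (higher E°); E°cell = −0.273 − (−1.655) = +1.382 V with n = 6.
From the Nernst equation, log Q = n(E° − E)/0.0592 = 6·(+1.382 − (+1.386))/0.0592 = −0.405.
Balancing electrons gives 3 Co2+(aq) + 2 Al(s) → 3 Co(s) + 2 Al3+(aq); thus Q = [Al3+(aq)]^2 / [Co2+(aq)]^3.
Isolating [Co2+(aq)] in Q = 10^{−0.405} yields log [Co2+(aq)] = 0.271, i.e. 1.9 M.

1.9 M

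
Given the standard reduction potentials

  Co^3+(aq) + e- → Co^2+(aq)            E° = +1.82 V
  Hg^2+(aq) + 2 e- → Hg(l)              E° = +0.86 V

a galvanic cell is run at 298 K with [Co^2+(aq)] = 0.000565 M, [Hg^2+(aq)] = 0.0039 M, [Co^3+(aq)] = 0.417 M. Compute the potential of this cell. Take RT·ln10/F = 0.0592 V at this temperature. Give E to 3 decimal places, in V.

Co³⁺/Co²⁺ is reduced (cathode, E° = +1.82 V) and Hg²⁺/Hg is oxidized (anode).
E°cell = E°cat − E°an = +1.82 − (+0.86) = +0.96 V; n = 2.
For the overall reaction 2 Co^3+(aq) + Hg(l) → 2 Co^2+(aq) + Hg^2+(aq), Q = ([Co^2+(aq)]^2·[Hg^2+(aq)]) / [Co^3+(aq)]^2 = 7.16×10^−9, giving log Q = −8.145.
By the Nernst equation, E = +0.96 − (0.0592/2)·(−8.145) = +1.201 V.

+1.201 V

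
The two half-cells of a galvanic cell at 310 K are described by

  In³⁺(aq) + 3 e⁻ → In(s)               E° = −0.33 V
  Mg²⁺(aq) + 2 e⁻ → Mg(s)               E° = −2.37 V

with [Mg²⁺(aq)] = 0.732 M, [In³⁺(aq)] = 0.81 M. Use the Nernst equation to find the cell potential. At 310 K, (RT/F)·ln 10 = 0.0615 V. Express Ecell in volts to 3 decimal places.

In³⁺/In is reduced (cathode, E° = −0.33 V) and Mg²⁺/Mg is oxidized (anode).
The standard potential is −0.33 − (−2.37) = +2.04 V and the balanced reaction transfers n = 6 electrons.
The balanced reaction is 2 In³⁺(aq) + 3 Mg(s) → 2 In(s) + 3 Mg²⁺(aq), so Q = [Mg²⁺(aq)]^3 / [In³⁺(aq)]^2 = 0.598 and log Q = −0.223.
E = E° − (0.0615/n)·log Q = +2.04 − (0.0615/6)(−0.223) = +2.042 V.

+2.042 V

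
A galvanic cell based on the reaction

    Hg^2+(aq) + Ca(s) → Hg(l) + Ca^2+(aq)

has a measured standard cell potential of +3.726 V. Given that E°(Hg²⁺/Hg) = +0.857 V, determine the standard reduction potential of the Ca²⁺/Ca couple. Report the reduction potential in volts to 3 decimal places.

In the reaction as written the Hg²⁺/Hg couple is reduced (cathode) and Ca²⁺/Ca is oxidized (anode), so E°cell = E°(Hg²⁺/Hg) − E°(Ca²⁺/Ca).
E°(Ca²⁺/Ca) = E°(cathode) − E°cell = +0.857 − (+3.726) = −2.869 V.

−2.869 V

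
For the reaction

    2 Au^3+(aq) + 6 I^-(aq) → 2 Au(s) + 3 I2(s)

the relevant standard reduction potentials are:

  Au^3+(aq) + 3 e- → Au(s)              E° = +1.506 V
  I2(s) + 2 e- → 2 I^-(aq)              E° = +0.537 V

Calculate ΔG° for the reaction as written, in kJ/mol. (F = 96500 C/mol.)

−561 kJ/mol

In the reaction as written Au^3+(aq) is reduced, so the Au³⁺/Au couple is the cathode and I₂/I⁻ is the anode.
E°cell = +1.506 − (+0.537) = +0.969 V; balancing electrons gives n = 6.
ΔG° = −nFE°cell = −(6)(96500)(+0.969) J/mol = −561 kJ/mol.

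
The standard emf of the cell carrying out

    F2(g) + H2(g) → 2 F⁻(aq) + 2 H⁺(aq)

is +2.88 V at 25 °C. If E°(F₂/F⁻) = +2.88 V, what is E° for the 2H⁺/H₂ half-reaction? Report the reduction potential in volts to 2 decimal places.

In the reaction as written the F₂/F⁻ couple is reduced (cathode) and 2H⁺/H₂ is oxidized (anode), so E°cell = E°(F₂/F⁻) − E°(2H⁺/H₂).
E°(2H⁺/H₂) = E°(cathode) − E°cell = +2.88 − (+2.88) = +0.00 V.

+0.00 V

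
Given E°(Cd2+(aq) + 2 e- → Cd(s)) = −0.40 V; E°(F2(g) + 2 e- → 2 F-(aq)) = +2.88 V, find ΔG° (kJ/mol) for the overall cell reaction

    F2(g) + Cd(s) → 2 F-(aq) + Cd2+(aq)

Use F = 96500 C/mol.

In the reaction as written F2(g) is reduced, so the F₂/F⁻ couple is the cathode and Cd²⁺/Cd is the anode.
E°cell = +2.88 − (−0.40) = +3.28 V; balancing electrons gives n = 2.
ΔG° = −nFE°cell = −(2)(96500)(+3.28) J/mol = −633 kJ/mol.

−633 kJ/mol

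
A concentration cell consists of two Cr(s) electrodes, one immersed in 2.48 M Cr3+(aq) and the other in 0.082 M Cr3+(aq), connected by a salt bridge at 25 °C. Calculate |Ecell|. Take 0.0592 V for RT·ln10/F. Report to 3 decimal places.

For a concentration cell E°cell = 0, since both electrodes use the same couple.
The compartment with the higher Cr3+(aq) concentration (2.48 M) acts as the cathode; ions are reduced there and produced at the dilute (0.082 M) anode.
With n = 3, Ecell = −(0.0592/3)·log([dilute]/[conc]) = −(0.0592/3)·log(0.082/2.48) = +0.029 V.

0.029 V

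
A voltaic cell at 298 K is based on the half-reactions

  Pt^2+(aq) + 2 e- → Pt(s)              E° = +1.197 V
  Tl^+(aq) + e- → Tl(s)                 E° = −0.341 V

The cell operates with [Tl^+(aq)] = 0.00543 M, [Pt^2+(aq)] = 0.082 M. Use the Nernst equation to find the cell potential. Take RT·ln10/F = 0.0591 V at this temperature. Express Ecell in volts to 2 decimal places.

+1.64 V

Since E°(Pt²⁺/Pt) > E°(Tl⁺/Tl), Pt²⁺/Pt serves as the cathode.
E°cell = E°cat − E°an = +1.197 − (−0.341) = +1.538 V; n = 2.
For the overall reaction Pt^2+(aq) + 2 Tl(s) → Pt(s) + 2 Tl^+(aq), Q = [Tl^+(aq)]^2 / [Pt^2+(aq)] = 0.00036, giving log Q = −3.444.
Applying E = E° − (RT ln10/nF)·log Q gives +1.538 − (0.0591/2)(−3.444) = +1.64 V.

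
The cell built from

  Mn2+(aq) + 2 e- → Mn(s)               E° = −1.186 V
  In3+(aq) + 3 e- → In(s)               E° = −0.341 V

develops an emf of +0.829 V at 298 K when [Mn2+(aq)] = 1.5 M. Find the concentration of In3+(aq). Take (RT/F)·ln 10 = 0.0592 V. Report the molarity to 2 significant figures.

In³⁺/In is the cathode (higher E°); E°cell = −0.341 − (−1.186) = +0.845 V with n = 6.
Since E = E° − (0.0592/n)·log Q, log Q = n(E° − E)/0.0592 = 1.622.
The balanced reaction is 2 In3+(aq) + 3 Mn(s) → 2 In(s) + 3 Mn2+(aq), so Q = [Mn2+(aq)]^3 / [In3+(aq)]^2.
Solving for the unknown gives log [In3+(aq)] = −0.547, so [In3+(aq)] ≈ 0.28 M.

0.28 M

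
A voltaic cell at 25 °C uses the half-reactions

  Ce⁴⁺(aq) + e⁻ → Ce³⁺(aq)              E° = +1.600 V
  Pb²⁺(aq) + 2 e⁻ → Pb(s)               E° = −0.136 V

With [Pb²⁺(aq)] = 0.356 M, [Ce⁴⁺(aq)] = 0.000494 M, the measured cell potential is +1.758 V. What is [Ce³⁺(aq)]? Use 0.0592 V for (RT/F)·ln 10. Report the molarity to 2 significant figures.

0.00035 M

The Ce⁴⁺/Ce³⁺ couple has the larger reduction potential, so it is the cathode: E°cell = +1.600 − (−0.136) = +1.736 V and n = 2.
Rearranging E = E° − (0.0592/n)·log Q gives log Q = 2(+1.736 − (+1.758))/0.0592 = −0.743.
The balanced reaction is 2 Ce⁴⁺(aq) + Pb(s) → 2 Ce³⁺(aq) + Pb²⁺(aq), so Q = ([Ce³⁺(aq)]^2·[Pb²⁺(aq)]) / [Ce⁴⁺(aq)]^2.
Solving for the unknown gives log [Ce³⁺(aq)] = −3.453, so [Ce³⁺(aq)] ≈ 0.00035 M.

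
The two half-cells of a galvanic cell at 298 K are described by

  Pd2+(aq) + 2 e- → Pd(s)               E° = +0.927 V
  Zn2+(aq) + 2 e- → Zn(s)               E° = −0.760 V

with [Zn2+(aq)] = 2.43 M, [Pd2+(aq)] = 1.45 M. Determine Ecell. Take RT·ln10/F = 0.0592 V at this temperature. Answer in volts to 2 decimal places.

Pd²⁺/Pd is reduced (cathode, E° = +0.927 V) and Zn²⁺/Zn is oxidized (anode).
E°cell = E°cat − E°an = +0.927 − (−0.760) = +1.687 V; n = 2.
The balanced reaction is Pd2+(aq) + Zn(s) → Pd(s) + Zn2+(aq), so Q = [Zn2+(aq)] / [Pd2+(aq)] = 1.68 and log Q = 0.224.
E = E° − (0.0592/n)·log Q = +1.687 − (0.0592/2)(0.224) = +1.68 V.

+1.68 V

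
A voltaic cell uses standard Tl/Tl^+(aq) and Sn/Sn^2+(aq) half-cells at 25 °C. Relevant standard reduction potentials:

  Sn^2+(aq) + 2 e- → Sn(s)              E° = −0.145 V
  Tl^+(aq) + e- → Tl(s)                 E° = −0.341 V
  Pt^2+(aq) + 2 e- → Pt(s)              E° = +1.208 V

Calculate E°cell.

+0.196 V

Of the two couples in this cell, the one with the more positive reduction potential is reduced at the cathode: here that is Sn²⁺/Sn (−0.145 V); Tl⁺/Tl (−0.341 V) is the anode.
E°cell = E°(cathode) − E°(anode) = −0.145 − (−0.341) = +0.196 V.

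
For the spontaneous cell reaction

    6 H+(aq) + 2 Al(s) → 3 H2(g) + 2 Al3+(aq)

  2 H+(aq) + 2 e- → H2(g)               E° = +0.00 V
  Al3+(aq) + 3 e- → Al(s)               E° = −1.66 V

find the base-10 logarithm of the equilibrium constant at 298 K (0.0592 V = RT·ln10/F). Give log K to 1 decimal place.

The 2H⁺/H₂ couple is reduced (cathode); E°cell = +0.00 − (−1.66) = +1.66 V with n = 6.
At equilibrium E = 0, so log K = nE°cell / 0.0592 = (6)(+1.66) / 0.0592 = 168.2.

log K = 168.2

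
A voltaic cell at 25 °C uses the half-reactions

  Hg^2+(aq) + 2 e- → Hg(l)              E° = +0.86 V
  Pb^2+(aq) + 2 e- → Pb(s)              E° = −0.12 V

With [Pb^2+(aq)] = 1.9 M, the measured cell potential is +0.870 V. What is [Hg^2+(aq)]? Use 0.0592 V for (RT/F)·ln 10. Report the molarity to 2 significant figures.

Hg²⁺/Hg is the cathode (higher E°); E°cell = +0.86 − (−0.12) = +0.98 V with n = 2.
Rearranging E = E° − (0.0592/n)·log Q gives log Q = 2(+0.98 − (+0.870))/0.0592 = 3.716.
Balancing electrons gives Hg^2+(aq) + Pb(s) → Hg(l) + Pb^2+(aq); thus Q = [Pb^2+(aq)] / [Hg^2+(aq)].
Substituting the known concentrations and solving, log [Hg^2+(aq)] = −3.437 and [Hg^2+(aq)] = 0.00037 M.

0.00037 M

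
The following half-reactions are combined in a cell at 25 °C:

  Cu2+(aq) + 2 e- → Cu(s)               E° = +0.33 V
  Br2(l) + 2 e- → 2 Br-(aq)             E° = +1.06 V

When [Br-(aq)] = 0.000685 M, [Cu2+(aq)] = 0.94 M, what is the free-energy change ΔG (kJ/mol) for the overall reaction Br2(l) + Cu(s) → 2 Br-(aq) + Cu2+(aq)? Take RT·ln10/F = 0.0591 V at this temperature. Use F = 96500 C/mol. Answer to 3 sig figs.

−177 kJ/mol

The standard cell potential is +1.06 − (+0.33) = +0.73 V, with n = 2 electrons in the balanced equation.
Q = [Br-(aq)]^2·[Cu2+(aq)] = 4.41×10^−7, so log Q = −6.355 and E = +0.73 − (0.0591/2)(−6.355) = +0.9178 V.
ΔG = −nFE = −(2)(96500)(+0.9178) J/mol = −177 kJ/mol.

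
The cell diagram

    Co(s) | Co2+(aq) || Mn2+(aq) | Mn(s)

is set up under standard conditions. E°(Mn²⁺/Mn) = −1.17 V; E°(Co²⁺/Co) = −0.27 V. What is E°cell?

−0.90 V

By convention the left-hand electrode in cell notation is the anode (oxidation) and the right-hand electrode is the cathode (reduction).
E°cell = E°(right) − E°(left) = −1.17 − (−0.27) = −0.90 V.
The negative sign shows that, as written, the cell would require an external voltage to drive the reaction.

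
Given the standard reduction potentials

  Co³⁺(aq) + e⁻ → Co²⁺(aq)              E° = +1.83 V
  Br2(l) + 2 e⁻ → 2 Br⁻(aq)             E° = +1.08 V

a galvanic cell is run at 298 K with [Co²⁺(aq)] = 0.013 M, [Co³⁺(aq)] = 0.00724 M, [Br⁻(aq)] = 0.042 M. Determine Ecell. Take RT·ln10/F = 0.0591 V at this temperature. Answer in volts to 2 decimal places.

+0.65 V

Since E°(Co³⁺/Co²⁺) > E°(Br₂/Br⁻), Co³⁺/Co²⁺ serves as the cathode.
E°cell = E°cat − E°an = +1.83 − (+1.08) = +0.75 V; n = 2.
The balanced reaction is 2 Co³⁺(aq) + 2 Br⁻(aq) → 2 Co²⁺(aq) + Br2(l), so Q = [Co²⁺(aq)]^2 / ([Co³⁺(aq)]^2·[Br⁻(aq)]^2) = 1.83×10^3 and log Q = 3.262.
Applying E = E° − (RT ln10/nF)·log Q gives +0.75 − (0.0591/2)(3.262) = +0.65 V.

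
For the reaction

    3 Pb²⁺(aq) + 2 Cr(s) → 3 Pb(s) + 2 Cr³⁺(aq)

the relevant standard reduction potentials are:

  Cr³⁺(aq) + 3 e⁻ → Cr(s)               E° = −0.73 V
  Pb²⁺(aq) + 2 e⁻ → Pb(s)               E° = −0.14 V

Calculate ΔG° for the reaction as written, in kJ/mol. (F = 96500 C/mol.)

In the reaction as written Pb²⁺(aq) is reduced, so the Pb²⁺/Pb couple is the cathode and Cr³⁺/Cr is the anode.
E°cell = −0.14 − (−0.73) = +0.59 V; balancing electrons gives n = 6.
ΔG° = −nFE°cell = −(6)(96500)(+0.59) J/mol = −342 kJ/mol.

−342 kJ/mol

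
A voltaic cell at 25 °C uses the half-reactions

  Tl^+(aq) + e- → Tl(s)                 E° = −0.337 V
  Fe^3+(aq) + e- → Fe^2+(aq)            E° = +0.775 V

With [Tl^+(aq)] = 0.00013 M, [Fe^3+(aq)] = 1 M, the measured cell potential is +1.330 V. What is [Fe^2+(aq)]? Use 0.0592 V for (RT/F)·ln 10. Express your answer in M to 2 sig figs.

1.6 M

With Fe³⁺/Fe²⁺ at the cathode and Tl⁺/Tl at the anode, E°cell = +0.775 − (−0.337) = +1.112 V (n = 1).
Rearranging E = E° − (0.0592/n)·log Q gives log Q = 1(+1.112 − (+1.330))/0.0592 = −3.682.
The balanced reaction is Fe^3+(aq) + Tl(s) → Fe^2+(aq) + Tl^+(aq), so Q = ([Fe^2+(aq)]·[Tl^+(aq)]) / [Fe^3+(aq)].
Solving for the unknown gives log [Fe^2+(aq)] = 0.204, so [Fe^2+(aq)] ≈ 1.6 M.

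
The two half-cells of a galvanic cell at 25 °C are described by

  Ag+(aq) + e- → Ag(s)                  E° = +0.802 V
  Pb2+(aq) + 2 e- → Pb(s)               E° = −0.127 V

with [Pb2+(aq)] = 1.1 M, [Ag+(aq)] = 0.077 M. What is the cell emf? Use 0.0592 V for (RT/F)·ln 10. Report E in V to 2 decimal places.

The Ag⁺/Ag couple has the more positive E°, so it is the cathode; Pb²⁺/Pb is the anode.
E°cell = E°cat − E°an = +0.802 − (−0.127) = +0.929 V; n = 2.
For the overall reaction 2 Ag+(aq) + Pb(s) → 2 Ag(s) + Pb2+(aq), Q = [Pb2+(aq)] / [Ag+(aq)]^2 = 186, giving log Q = 2.268.
E = E° − (0.0592/n)·log Q = +0.929 − (0.0592/2)(2.268) = +0.86 V.

+0.86 V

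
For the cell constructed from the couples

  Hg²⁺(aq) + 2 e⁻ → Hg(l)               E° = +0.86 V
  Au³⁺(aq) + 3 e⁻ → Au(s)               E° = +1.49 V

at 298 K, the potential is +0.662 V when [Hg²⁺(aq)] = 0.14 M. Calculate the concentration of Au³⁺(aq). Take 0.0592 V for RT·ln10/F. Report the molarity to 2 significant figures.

Au³⁺/Au is the cathode (higher E°); E°cell = +1.49 − (+0.86) = +0.63 V with n = 6.
Since E = E° − (0.0592/n)·log Q, log Q = n(E° − E)/0.0592 = −3.243.
Balancing electrons gives 2 Au³⁺(aq) + 3 Hg(l) → 2 Au(s) + 3 Hg²⁺(aq); thus Q = [Hg²⁺(aq)]^3 / [Au³⁺(aq)]^2.
Substituting the known concentrations and solving, log [Au³⁺(aq)] = 0.341 and [Au³⁺(aq)] = 2.2 M.

2.2 M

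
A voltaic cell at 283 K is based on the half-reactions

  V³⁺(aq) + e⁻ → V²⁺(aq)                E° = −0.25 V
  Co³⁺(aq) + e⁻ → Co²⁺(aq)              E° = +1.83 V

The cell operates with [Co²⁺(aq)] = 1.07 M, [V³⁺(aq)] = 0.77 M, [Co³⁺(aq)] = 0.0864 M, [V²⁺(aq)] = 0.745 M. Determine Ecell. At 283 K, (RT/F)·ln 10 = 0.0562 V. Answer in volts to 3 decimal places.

Co³⁺/Co²⁺ is reduced (cathode, E° = +1.83 V) and V³⁺/V²⁺ is oxidized (anode).
The standard potential is +1.83 − (−0.25) = +2.08 V and the balanced reaction transfers n = 1 electron.
For the overall reaction Co³⁺(aq) + V²⁺(aq) → Co²⁺(aq) + V³⁺(aq), Q = ([Co²⁺(aq)]·[V³⁺(aq)]) / ([Co³⁺(aq)]·[V²⁺(aq)]) = 12.8, giving log Q = 1.107.
Applying E = E° − (RT ln10/nF)·log Q gives +2.08 − (0.0562/1)(1.107) = +2.018 V.

+2.018 V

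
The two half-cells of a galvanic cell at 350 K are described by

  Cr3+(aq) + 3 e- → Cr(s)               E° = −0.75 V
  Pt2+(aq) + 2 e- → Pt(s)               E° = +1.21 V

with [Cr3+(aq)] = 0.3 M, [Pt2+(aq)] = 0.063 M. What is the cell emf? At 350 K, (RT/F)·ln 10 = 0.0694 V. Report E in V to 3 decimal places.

+1.930 V

The Pt²⁺/Pt couple has the more positive E°, so it is the cathode; Cr³⁺/Cr is the anode.
E°cell = E°cat − E°an = +1.21 − (−0.75) = +1.96 V; n = 6.
For the overall reaction 3 Pt2+(aq) + 2 Cr(s) → 3 Pt(s) + 2 Cr3+(aq), Q = [Cr3+(aq)]^2 / [Pt2+(aq)]^3 = 360, giving log Q = 2.556.
Applying E = E° − (RT ln10/nF)·log Q gives +1.96 − (0.0694/6)(2.556) = +1.930 V.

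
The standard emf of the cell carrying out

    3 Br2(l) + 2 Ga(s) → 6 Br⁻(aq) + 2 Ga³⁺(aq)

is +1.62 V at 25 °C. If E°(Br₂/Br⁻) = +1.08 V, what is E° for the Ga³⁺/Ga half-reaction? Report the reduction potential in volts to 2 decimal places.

−0.54 V

In the reaction as written the Br₂/Br⁻ couple is reduced (cathode) and Ga³⁺/Ga is oxidized (anode), so E°cell = E°(Br₂/Br⁻) − E°(Ga³⁺/Ga).
E°(Ga³⁺/Ga) = E°(cathode) − E°cell = +1.08 − (+1.62) = −0.54 V.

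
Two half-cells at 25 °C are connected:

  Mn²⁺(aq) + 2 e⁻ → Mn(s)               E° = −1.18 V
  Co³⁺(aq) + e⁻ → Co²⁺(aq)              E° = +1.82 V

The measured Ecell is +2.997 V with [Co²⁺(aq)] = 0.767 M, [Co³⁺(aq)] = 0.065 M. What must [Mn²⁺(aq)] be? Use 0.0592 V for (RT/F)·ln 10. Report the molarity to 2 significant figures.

The Co³⁺/Co²⁺ couple has the larger reduction potential, so it is the cathode: E°cell = +1.82 − (−1.18) = +3.00 V and n = 2.
From the Nernst equation, log Q = n(E° − E)/0.0592 = 2·(+3.00 − (+2.997))/0.0592 = 0.101.
The balanced reaction is 2 Co³⁺(aq) + Mn(s) → 2 Co²⁺(aq) + Mn²⁺(aq), so Q = ([Co²⁺(aq)]^2·[Mn²⁺(aq)]) / [Co³⁺(aq)]^2.
Substituting the known concentrations and solving, log [Mn²⁺(aq)] = −2.043 and [Mn²⁺(aq)] = 0.0091 M.

0.0091 M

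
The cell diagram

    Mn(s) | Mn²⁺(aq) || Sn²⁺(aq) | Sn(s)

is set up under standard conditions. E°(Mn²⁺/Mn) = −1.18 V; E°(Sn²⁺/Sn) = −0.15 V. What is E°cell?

By convention the left-hand electrode in cell notation is the anode (oxidation) and the right-hand electrode is the cathode (reduction).
E°cell = E°(right) − E°(left) = −0.15 − (−1.18) = +1.03 V.

+1.03 V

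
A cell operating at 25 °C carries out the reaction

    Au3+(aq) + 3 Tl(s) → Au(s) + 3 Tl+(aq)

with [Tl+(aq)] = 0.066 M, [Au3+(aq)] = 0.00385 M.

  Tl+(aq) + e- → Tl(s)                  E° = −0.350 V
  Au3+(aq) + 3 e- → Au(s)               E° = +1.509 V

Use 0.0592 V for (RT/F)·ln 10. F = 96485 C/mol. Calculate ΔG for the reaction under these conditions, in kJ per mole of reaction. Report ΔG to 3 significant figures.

With Au³⁺/Au reduced at the cathode, E°cell = +1.509 − (−0.350) = +1.859 V and n = 3.
Q = [Tl+(aq)]^3 / [Au3+(aq)] = 0.0747, so log Q = −1.127 and E = +1.859 − (0.0592/3)(−1.127) = +1.8812 V.
ΔG = −nFE = −(3)(96485)(+1.8812) J/mol = −545 kJ/mol.

−545 kJ/mol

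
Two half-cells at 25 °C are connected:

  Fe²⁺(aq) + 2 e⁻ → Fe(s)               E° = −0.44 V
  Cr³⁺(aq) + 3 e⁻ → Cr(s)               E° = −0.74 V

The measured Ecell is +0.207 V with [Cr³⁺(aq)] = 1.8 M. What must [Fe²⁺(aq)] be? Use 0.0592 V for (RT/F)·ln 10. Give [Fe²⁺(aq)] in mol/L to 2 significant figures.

0.0011 M

Fe²⁺/Fe is the cathode (higher E°); E°cell = −0.44 − (−0.74) = +0.30 V with n = 6.
Since E = E° − (0.0592/n)·log Q, log Q = n(E° − E)/0.0592 = 9.426.
The balanced reaction is 3 Fe²⁺(aq) + 2 Cr(s) → 3 Fe(s) + 2 Cr³⁺(aq), so Q = [Cr³⁺(aq)]^2 / [Fe²⁺(aq)]^3.
Substituting the known concentrations and solving, log [Fe²⁺(aq)] = −2.972 and [Fe²⁺(aq)] = 0.0011 M.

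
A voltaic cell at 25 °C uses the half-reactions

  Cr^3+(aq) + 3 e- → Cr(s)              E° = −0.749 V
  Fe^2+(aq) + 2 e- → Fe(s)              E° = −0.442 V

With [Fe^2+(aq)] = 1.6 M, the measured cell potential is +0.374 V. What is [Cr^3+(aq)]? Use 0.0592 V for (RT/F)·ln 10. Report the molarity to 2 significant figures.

The Fe²⁺/Fe couple has the larger reduction potential, so it is the cathode: E°cell = −0.442 − (−0.749) = +0.307 V and n = 6.
Since E = E° − (0.0592/n)·log Q, log Q = n(E° − E)/0.0592 = −6.791.
Balancing electrons gives 3 Fe^2+(aq) + 2 Cr(s) → 3 Fe(s) + 2 Cr^3+(aq); thus Q = [Cr^3+(aq)]^2 / [Fe^2+(aq)]^3.
Isolating [Cr^3+(aq)] in Q = 10^{−6.791} yields log [Cr^3+(aq)] = −3.089, i.e. 0.00081 M.

0.00081 M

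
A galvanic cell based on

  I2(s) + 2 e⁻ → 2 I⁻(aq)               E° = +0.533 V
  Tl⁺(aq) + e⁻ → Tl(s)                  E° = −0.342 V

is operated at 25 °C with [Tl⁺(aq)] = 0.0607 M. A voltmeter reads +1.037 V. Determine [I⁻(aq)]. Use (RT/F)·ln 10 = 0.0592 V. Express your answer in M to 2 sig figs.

The I₂/I⁻ couple has the larger reduction potential, so it is the cathode: E°cell = +0.533 − (−0.342) = +0.875 V and n = 2.
Since E = E° − (0.0592/n)·log Q, log Q = n(E° − E)/0.0592 = −5.473.
For I2(s) + 2 Tl(s) → 2 I⁻(aq) + 2 Tl⁺(aq), the reaction quotient is Q = [I⁻(aq)]^2·[Tl⁺(aq)]^2.
Substituting the known concentrations and solving, log [I⁻(aq)] = −1.520 and [I⁻(aq)] = 0.030 M.

0.030 M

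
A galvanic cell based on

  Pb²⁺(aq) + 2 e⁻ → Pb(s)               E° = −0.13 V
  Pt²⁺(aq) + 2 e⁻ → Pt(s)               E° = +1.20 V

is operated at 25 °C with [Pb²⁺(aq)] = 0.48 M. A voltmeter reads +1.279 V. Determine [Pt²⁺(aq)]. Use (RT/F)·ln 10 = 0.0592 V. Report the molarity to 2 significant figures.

0.0091 M

The Pt²⁺/Pt couple has the larger reduction potential, so it is the cathode: E°cell = +1.20 − (−0.13) = +1.33 V and n = 2.
Since E = E° − (0.0592/n)·log Q, log Q = n(E° − E)/0.0592 = 1.723.
For Pt²⁺(aq) + Pb(s) → Pt(s) + Pb²⁺(aq), the reaction quotient is Q = [Pb²⁺(aq)] / [Pt²⁺(aq)].
Isolating [Pt²⁺(aq)] in Q = 10^{1.723} yields log [Pt²⁺(aq)] = −2.042, i.e. 0.0091 M.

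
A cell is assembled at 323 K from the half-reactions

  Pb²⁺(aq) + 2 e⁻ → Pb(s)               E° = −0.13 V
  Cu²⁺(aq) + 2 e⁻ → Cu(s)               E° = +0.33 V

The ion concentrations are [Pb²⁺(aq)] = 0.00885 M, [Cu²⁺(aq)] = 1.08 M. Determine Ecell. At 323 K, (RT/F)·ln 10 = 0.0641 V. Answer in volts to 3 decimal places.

The Cu²⁺/Cu couple has the more positive E°, so it is the cathode; Pb²⁺/Pb is the anode.
E°cell = E°cat − E°an = +0.33 − (−0.13) = +0.46 V; n = 2.
For the overall reaction Cu²⁺(aq) + Pb(s) → Cu(s) + Pb²⁺(aq), Q = [Pb²⁺(aq)] / [Cu²⁺(aq)] = 0.00819, giving log Q = −2.086.
E = E° − (0.0641/n)·log Q = +0.46 − (0.0641/2)(−2.086) = +0.527 V.

+0.527 V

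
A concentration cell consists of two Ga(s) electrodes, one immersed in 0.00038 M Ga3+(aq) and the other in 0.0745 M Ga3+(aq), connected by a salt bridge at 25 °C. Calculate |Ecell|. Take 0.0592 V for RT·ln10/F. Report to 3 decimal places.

For a concentration cell E°cell = 0, since both electrodes use the same couple.
The compartment with the higher Ga3+(aq) concentration (0.0745 M) acts as the cathode; ions are reduced there and produced at the dilute (0.00038 M) anode.
With n = 3, Ecell = −(0.0592/3)·log([dilute]/[conc]) = −(0.0592/3)·log(0.00038/0.0745) = +0.045 V.

0.045 V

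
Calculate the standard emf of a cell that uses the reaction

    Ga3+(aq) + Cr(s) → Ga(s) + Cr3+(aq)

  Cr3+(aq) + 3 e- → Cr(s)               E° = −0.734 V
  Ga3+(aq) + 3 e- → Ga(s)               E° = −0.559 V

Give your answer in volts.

Ga3+(aq) gains electrons, so the Ga³⁺/Ga couple is the cathode; the Cr³⁺/Cr couple is the anode.
E°cell = E°(cathode) − E°(anode) = −0.559 − (−0.734) = +0.175 V.

+0.175 V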